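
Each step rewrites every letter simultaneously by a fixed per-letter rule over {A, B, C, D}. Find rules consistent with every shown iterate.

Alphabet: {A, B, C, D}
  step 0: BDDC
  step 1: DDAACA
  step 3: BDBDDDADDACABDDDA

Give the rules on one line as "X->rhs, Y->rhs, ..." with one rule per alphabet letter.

A->BD, B->DD, C->CA, D->A

  step 0 ⇒ step 1: BDDC ⇒ DD·A·A·CA
    B ↦ DD
    C ↦ CA
    D ↦ A
    A ↦ BD  (constrained at step 1)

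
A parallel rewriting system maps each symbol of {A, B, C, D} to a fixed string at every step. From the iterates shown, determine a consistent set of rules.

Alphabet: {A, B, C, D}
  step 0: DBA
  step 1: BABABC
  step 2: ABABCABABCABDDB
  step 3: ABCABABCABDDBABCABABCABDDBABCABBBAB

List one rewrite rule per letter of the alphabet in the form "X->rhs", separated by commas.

  step 2 ⇒ step 3: ABABCABABCABDDB ⇒ ABC·AB·ABC·AB·DDB·ABC·AB·ABC·AB·DDB·ABC·AB·B·B·AB
    A ↦ ABC
    B ↦ AB
    C ↦ DDB
    D ↦ B

A->ABC, B->AB, C->DDB, D->B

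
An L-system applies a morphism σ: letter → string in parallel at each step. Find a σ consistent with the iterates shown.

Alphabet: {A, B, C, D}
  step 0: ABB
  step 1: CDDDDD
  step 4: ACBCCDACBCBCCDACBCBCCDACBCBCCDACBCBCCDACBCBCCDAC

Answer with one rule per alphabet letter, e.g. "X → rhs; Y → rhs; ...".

  step 0 ⇒ step 1: ABB ⇒ CD·DD·DD
    A ↦ CD
    B ↦ DD
    C ↦ AC  (constrained at step 1)
    D ↦ BC  (constrained at step 1)

A->CD, B->DD, C->AC, D->BC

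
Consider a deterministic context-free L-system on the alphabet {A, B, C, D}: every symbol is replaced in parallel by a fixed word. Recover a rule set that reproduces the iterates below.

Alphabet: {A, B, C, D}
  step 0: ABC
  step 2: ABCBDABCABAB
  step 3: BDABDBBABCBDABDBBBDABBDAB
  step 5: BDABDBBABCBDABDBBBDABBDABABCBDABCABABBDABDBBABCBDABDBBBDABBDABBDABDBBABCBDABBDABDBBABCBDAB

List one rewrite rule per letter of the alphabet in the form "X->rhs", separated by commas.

  step 2 ⇒ step 3: ABCBDABCABAB ⇒ BD·AB·DBB·AB·C·BD·AB·DBB·BD·AB·BD·AB
    A ↦ BD
    B ↦ AB
    C ↦ DBB
    D ↦ C

A->BD, B->AB, C->DBB, D->C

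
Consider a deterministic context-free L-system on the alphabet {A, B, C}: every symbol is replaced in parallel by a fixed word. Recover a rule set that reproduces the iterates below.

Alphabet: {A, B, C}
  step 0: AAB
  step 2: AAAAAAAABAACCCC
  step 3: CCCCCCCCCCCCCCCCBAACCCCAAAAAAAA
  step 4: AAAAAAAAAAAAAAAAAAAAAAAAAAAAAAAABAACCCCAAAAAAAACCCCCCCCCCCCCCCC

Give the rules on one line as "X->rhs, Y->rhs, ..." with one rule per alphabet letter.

  step 3 ⇒ step 4: CCCCCCCCCCCCCCCCBAACCCCAAAAAAAA ⇒ AA·AA·AA·AA·AA·AA·AA·AA·AA·AA·AA·AA·AA·AA·AA·AA·BAA·CC·CC·AA·AA·AA·AA·CC·CC·CC·CC·CC·CC·CC·CC
    A ↦ CC
    B ↦ BAA
    C ↦ AA

A->CC, B->BAA, C->AA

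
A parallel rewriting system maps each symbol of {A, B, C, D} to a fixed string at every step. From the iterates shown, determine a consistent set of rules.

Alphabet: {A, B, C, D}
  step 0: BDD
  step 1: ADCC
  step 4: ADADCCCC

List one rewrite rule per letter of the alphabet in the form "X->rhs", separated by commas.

  step 0 ⇒ step 1: BDD ⇒ AD·C·C
    B ↦ AD
    D ↦ C
    A ↦ C  (constrained at step 1)
    C ↦ B  (constrained at step 1)

A->C, B->AD, C->B, D->C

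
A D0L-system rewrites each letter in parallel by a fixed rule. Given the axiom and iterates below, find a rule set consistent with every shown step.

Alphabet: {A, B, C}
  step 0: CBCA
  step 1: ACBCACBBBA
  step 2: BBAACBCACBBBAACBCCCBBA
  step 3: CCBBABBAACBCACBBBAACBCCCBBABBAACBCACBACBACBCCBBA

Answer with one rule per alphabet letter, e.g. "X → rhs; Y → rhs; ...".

A->BBA, B->C, C->ACB

  step 2 ⇒ step 3: BBAACBCACBBBAACBCCCBBA ⇒ C·C·BBA·BBA·ACB·C·ACB·BBA·ACB·C·C·C·BBA·BBA·ACB·C·ACB·ACB·ACB·C·C·BBA
    A ↦ BBA
    B ↦ C
    C ↦ ACB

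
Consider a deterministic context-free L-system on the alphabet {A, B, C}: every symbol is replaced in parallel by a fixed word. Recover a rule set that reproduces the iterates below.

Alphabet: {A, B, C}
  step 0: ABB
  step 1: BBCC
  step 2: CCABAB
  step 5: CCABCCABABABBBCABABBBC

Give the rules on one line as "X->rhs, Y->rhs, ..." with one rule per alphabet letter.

A->BB, B->C, C->AB

  step 1 ⇒ step 2: BBCC ⇒ C·C·AB·AB
    B ↦ C
    C ↦ AB
  step 0 ⇒ step 1: ABB ⇒ BB·C·C
    A ↦ BB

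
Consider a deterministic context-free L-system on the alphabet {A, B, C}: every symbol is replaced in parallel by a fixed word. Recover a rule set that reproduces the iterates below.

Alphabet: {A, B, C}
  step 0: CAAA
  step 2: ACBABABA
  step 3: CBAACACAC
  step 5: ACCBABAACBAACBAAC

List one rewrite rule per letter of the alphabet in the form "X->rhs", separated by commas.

  step 2 ⇒ step 3: ACBABABA ⇒ C·BA·A·C·A·C·A·C
    A ↦ C
    B ↦ A
    C ↦ BA

A->C, B->A, C->BA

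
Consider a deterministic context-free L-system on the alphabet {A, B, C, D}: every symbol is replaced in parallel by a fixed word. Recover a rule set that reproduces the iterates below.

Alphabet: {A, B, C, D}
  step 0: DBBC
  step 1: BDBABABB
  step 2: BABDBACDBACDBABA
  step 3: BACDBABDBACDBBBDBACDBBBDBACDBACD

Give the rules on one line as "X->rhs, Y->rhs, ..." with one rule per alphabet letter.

A->CD, B->BA, C->BB, D->BD

  step 2 ⇒ step 3: BABDBACDBACDBABA ⇒ BA·CD·BA·BD·BA·CD·BB·BD·BA·CD·BB·BD·BA·CD·BA·CD
    A ↦ CD
    B ↦ BA
    C ↦ BB
    D ↦ BD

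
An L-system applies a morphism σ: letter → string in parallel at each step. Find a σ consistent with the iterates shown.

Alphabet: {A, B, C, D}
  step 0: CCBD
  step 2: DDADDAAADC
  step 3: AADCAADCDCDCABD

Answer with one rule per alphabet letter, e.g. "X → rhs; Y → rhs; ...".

  step 2 ⇒ step 3: DDADDAAADC ⇒ A·A·DC·A·A·DC·DC·DC·A·BD
    A ↦ DC
    C ↦ BD
    D ↦ A
    B ↦ DD  (constrained at step 0)

A->DC, B->DD, C->BD, D->A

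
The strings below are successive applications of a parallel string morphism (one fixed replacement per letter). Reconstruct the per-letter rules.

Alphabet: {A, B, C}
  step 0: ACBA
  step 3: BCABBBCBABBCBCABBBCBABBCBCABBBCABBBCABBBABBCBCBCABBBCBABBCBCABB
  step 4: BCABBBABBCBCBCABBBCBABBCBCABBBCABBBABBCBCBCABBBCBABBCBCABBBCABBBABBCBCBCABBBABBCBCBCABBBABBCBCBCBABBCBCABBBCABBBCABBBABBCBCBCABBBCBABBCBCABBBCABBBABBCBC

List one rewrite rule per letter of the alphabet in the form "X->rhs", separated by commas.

A->BAB, B->BC, C->ABB

  step 3 ⇒ step 4: BCABBBCBABBCBCABBBCBABBCBCABBBCABBBCABBBABBCBCBCABBBCBABBCBCABB ⇒ BC·ABB·BAB·BC·BC·BC·ABB·BC·BAB·BC·BC·ABB·BC·ABB·BAB·BC·BC·BC·ABB·BC·BAB·BC·BC·ABB·BC·ABB·BAB·BC·BC·BC·ABB·BAB·BC·BC·BC·ABB·BAB·BC·BC·BC·BAB·BC·BC·ABB·BC·ABB·BC·ABB·BAB·BC·BC·BC·ABB·BC·BAB·BC·BC·ABB·BC·ABB·BAB·BC·BC
    A ↦ BAB
    B ↦ BC
    C ↦ ABB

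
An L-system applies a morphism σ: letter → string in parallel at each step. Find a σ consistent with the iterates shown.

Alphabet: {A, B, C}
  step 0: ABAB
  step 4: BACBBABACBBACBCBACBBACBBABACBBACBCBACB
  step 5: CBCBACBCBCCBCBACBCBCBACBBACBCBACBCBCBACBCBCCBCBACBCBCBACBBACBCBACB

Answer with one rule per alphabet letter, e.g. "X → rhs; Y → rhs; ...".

  step 4 ⇒ step 5: BACBBABACBBACBCBACBBACBBABACBBACBCBACB ⇒ CB·C·BA·CB·CB·C·CB·C·BA·CB·CB·C·BA·CB·BA·CB·C·BA·CB·CB·C·BA·CB·CB·C·CB·C·BA·CB·CB·C·BA·CB·BA·CB·C·BA·CB
    A ↦ C
    B ↦ CB
    C ↦ BA

A->C, B->CB, C->BA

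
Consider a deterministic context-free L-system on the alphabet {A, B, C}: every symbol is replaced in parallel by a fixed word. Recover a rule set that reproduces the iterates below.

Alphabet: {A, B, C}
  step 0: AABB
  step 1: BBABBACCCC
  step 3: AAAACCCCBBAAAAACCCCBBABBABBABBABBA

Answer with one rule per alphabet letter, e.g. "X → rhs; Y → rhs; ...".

A->BBA, B->CC, C->A

  step 0 ⇒ step 1: AABB ⇒ BBA·BBA·CC·CC
    A ↦ BBA
    B ↦ CC
    C ↦ A  (constrained at step 1)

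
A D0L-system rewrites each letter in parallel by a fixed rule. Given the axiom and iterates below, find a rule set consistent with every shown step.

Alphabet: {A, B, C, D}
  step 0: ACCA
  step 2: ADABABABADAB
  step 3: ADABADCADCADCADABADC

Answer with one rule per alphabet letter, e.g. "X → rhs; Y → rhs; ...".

  step 2 ⇒ step 3: ADABABABADAB ⇒ AD·AB·AD·C·AD·C·AD·C·AD·AB·AD·C
    A ↦ AD
    B ↦ C
    D ↦ AB
    C ↦ D  (constrained at step 0)

A->AD, B->C, C->D, D->AB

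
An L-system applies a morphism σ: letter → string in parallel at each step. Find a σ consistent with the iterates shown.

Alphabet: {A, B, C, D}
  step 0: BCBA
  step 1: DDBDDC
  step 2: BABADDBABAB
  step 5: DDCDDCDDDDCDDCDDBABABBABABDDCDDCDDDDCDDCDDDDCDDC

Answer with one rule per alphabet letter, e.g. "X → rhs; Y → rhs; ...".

A->C, B->DD, C->B, D->BA

  step 1 ⇒ step 2: DDBDDC ⇒ BA·BA·DD·BA·BA·B
    B ↦ DD
    C ↦ B
    D ↦ BA
  step 0 ⇒ step 1: BCBA ⇒ DD·B·DD·C
    A ↦ C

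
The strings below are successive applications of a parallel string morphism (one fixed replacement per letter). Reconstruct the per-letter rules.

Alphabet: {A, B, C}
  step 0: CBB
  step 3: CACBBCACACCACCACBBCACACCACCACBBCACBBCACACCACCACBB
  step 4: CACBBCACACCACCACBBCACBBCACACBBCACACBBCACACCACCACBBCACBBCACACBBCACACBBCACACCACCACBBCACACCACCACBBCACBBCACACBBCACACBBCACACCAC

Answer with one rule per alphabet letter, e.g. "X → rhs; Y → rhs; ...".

A->CBB, B->CAC, C->CA

  step 3 ⇒ step 4: CACBBCACACCACCACBBCACACCACCACBBCACBBCACACCACCACBB ⇒ CA·CBB·CA·CAC·CAC·CA·CBB·CA·CBB·CA·CA·CBB·CA·CA·CBB·CA·CAC·CAC·CA·CBB·CA·CBB·CA·CA·CBB·CA·CA·CBB·CA·CAC·CAC·CA·CBB·CA·CAC·CAC·CA·CBB·CA·CBB·CA·CA·CBB·CA·CA·CBB·CA·CAC·CAC
    A ↦ CBB
    B ↦ CAC
    C ↦ CA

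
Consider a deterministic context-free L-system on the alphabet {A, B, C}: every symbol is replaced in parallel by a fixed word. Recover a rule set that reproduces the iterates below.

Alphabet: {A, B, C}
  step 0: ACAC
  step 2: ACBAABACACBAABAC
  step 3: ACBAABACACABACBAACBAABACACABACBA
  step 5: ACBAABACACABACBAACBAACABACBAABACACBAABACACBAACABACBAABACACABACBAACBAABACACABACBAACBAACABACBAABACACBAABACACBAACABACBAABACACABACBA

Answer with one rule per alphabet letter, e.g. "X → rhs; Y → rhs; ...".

A->AC, B->AB, C->BA

  step 2 ⇒ step 3: ACBAABACACBAABAC ⇒ AC·BA·AB·AC·AC·AB·AC·BA·AC·BA·AB·AC·AC·AB·AC·BA
    A ↦ AC
    B ↦ AB
    C ↦ BA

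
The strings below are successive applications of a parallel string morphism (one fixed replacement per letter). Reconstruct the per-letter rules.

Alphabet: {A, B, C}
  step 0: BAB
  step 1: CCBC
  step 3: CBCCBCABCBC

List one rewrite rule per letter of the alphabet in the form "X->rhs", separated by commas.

  step 0 ⇒ step 1: BAB ⇒ C·CB·C
    A ↦ CB
    B ↦ C
    C ↦ AB  (constrained at step 1)

A->CB, B->C, C->AB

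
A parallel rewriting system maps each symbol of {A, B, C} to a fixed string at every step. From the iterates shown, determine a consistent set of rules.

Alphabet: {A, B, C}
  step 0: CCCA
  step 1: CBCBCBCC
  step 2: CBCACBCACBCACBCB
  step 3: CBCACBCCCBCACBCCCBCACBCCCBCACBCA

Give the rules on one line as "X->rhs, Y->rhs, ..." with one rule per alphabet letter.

A->CC, B->CA, C->CB

  step 2 ⇒ step 3: CBCACBCACBCACBCB ⇒ CB·CA·CB·CC·CB·CA·CB·CC·CB·CA·CB·CC·CB·CA·CB·CA
    A ↦ CC
    B ↦ CA
    C ↦ CB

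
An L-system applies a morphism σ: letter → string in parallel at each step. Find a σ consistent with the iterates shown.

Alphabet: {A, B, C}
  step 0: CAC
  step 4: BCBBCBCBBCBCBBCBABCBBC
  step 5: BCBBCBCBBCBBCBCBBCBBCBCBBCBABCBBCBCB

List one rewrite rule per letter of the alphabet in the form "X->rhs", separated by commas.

  step 4 ⇒ step 5: BCBBCBCBBCBCBBCBABCBBC ⇒ BC·B·BC·BC·B·BC·B·BC·BC·B·BC·B·BC·BC·B·BC·BA·BC·B·BC·BC·B
    A ↦ BA
    B ↦ BC
    C ↦ B

A->BA, B->BC, C->B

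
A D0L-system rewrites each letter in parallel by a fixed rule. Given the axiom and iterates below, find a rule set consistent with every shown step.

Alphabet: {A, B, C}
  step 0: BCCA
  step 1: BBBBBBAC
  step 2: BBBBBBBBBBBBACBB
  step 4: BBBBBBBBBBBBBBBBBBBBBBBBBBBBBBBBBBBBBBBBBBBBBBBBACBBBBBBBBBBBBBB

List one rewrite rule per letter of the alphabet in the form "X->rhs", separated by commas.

A->AC, B->BB, C->BB

  step 1 ⇒ step 2: BBBBBBAC ⇒ BB·BB·BB·BB·BB·BB·AC·BB
    A ↦ AC
    B ↦ BB
    C ↦ BB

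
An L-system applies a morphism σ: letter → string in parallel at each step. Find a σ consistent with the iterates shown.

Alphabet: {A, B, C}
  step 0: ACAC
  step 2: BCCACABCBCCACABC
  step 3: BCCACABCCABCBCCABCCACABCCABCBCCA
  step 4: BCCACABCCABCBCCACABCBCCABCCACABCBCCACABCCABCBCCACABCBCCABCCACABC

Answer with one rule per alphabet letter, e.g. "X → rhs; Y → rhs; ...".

A->BC, B->BC, C->CA

  step 3 ⇒ step 4: BCCACABCCABCBCCABCCACABCCABCBCCA ⇒ BC·CA·CA·BC·CA·BC·BC·CA·CA·BC·BC·CA·BC·CA·CA·BC·BC·CA·CA·BC·CA·BC·BC·CA·CA·BC·BC·CA·BC·CA·CA·BC
    A ↦ BC
    B ↦ BC
    C ↦ CA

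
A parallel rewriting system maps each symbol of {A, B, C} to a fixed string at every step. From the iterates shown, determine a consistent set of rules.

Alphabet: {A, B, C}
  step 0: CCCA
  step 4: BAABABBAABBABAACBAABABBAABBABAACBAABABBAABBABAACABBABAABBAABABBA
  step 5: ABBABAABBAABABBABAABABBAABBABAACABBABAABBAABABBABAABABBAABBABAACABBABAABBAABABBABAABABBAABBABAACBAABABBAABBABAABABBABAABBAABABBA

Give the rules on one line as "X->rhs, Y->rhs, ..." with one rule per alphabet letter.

A->BA, B->AB, C->AC

  step 4 ⇒ step 5: BAABABBAABBABAACBAABABBAABBABAACBAABABBAABBABAACABBABAABBAABABBA ⇒ AB·BA·BA·AB·BA·AB·AB·BA·BA·AB·AB·BA·AB·BA·BA·AC·AB·BA·BA·AB·BA·AB·AB·BA·BA·AB·AB·BA·AB·BA·BA·AC·AB·BA·BA·AB·BA·AB·AB·BA·BA·AB·AB·BA·AB·BA·BA·AC·BA·AB·AB·BA·AB·BA·BA·AB·AB·BA·BA·AB·BA·AB·AB·BA
    A ↦ BA
    B ↦ AB
    C ↦ AC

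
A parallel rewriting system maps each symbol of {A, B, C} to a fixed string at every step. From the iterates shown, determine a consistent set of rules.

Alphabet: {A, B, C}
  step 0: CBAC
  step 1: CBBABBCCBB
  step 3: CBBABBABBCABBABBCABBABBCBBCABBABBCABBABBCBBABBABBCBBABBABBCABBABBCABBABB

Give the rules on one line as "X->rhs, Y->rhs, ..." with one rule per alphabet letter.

  step 0 ⇒ step 1: CBAC ⇒ CBB·ABB·C·CBB
    A ↦ C
    B ↦ ABB
    C ↦ CBB

A->C, B->ABB, C->CBB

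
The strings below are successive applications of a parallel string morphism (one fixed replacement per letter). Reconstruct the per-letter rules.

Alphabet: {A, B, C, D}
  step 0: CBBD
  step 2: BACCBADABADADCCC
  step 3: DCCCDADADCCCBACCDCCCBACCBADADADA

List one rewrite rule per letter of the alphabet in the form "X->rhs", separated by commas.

  step 2 ⇒ step 3: BACCBADABADADCCC ⇒ DC·CC·DA·DA·DC·CC·BA·CC·DC·CC·BA·CC·BA·DA·DA·DA
    A ↦ CC
    B ↦ DC
    C ↦ DA
    D ↦ BA

A->CC, B->DC, C->DA, D->BA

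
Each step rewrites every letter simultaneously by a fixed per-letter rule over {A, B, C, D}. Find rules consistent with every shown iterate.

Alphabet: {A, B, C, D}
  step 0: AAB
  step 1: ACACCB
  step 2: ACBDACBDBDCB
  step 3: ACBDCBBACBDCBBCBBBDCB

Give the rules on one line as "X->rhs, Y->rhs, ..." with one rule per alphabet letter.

A->AC, B->CB, C->BD, D->B

  step 2 ⇒ step 3: ACBDACBDBDCB ⇒ AC·BD·CB·B·AC·BD·CB·B·CB·B·BD·CB
    A ↦ AC
    B ↦ CB
    C ↦ BD
    D ↦ B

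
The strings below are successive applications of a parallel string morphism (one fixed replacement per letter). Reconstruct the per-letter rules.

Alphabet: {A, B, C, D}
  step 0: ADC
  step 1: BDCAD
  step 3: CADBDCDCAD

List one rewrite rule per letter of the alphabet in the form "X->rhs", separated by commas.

  step 0 ⇒ step 1: ADC ⇒ BD·C·AD
    A ↦ BD
    C ↦ AD
    D ↦ C
    B ↦ D  (constrained at step 1)

A->BD, B->D, C->AD, D->C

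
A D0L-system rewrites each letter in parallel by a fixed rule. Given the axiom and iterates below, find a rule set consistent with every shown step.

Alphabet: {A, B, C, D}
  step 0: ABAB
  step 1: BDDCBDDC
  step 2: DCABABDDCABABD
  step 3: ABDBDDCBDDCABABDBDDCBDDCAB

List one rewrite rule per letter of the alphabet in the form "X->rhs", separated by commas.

  step 2 ⇒ step 3: DCABABDDCABABD ⇒ AB·D·BD·DC·BD·DC·AB·AB·D·BD·DC·BD·DC·AB
    A ↦ BD
    B ↦ DC
    C ↦ D
    D ↦ AB

A->BD, B->DC, C->D, D->AB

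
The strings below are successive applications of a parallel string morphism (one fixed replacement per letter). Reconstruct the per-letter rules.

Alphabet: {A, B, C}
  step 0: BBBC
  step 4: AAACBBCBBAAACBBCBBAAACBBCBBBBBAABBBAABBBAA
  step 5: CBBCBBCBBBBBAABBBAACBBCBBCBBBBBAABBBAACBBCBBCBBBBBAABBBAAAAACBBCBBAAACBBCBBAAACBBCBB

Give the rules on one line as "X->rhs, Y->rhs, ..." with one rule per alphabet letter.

A->CBB, B->A, C->BBB

  step 4 ⇒ step 5: AAACBBCBBAAACBBCBBAAACBBCBBBBBAABBBAABBBAA ⇒ CBB·CBB·CBB·BBB·A·A·BBB·A·A·CBB·CBB·CBB·BBB·A·A·BBB·A·A·CBB·CBB·CBB·BBB·A·A·BBB·A·A·A·A·A·CBB·CBB·A·A·A·CBB·CBB·A·A·A·CBB·CBB
    A ↦ CBB
    B ↦ A
    C ↦ BBB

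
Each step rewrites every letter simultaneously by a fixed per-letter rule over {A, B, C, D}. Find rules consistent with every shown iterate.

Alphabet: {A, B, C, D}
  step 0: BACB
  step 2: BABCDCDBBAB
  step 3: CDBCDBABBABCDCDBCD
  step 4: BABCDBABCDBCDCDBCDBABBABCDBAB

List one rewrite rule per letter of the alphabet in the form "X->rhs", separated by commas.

  step 3 ⇒ step 4: CDBCDBABBABCDCDBCD ⇒ BA·B·CD·BA·B·CD·B·CD·CD·B·CD·BA·B·BA·B·CD·BA·B
    A ↦ B
    B ↦ CD
    C ↦ BA
    D ↦ B

A->B, B->CD, C->BA, D->B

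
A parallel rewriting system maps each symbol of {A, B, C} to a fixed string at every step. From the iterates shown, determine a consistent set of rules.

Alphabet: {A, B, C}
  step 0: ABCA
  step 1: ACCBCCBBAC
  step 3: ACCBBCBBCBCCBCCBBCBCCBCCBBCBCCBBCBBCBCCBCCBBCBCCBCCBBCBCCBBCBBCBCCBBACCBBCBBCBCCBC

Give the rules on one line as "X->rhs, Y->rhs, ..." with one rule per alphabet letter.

  step 0 ⇒ step 1: ABCA ⇒ AC·CBC·CBB·AC
    A ↦ AC
    B ↦ CBC
    C ↦ CBB

A->AC, B->CBC, C->CBB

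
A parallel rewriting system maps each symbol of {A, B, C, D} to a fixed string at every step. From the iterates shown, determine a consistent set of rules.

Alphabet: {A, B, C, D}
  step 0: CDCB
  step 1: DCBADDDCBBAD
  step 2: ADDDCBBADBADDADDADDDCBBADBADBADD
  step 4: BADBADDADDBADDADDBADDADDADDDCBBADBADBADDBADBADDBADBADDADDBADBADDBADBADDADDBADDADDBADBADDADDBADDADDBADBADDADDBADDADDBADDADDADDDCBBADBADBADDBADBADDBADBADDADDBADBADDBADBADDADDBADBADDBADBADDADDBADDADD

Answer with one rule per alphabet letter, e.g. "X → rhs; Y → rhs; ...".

A->B, B->BAD, C->DCB, D->ADD

  step 1 ⇒ step 2: DCBADDDCBBAD ⇒ ADD·DCB·BAD·B·ADD·ADD·ADD·DCB·BAD·BAD·B·ADD
    A ↦ B
    B ↦ BAD
    C ↦ DCB
    D ↦ ADD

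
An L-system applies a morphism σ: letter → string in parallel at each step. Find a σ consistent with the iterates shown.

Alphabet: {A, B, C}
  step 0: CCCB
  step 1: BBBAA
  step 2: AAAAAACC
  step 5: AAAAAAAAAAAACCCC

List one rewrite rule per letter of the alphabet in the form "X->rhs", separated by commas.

A->C, B->AA, C->B

  step 1 ⇒ step 2: BBBAA ⇒ AA·AA·AA·C·C
    A ↦ C
    B ↦ AA
  step 0 ⇒ step 1: CCCB ⇒ B·B·B·AA
    C ↦ B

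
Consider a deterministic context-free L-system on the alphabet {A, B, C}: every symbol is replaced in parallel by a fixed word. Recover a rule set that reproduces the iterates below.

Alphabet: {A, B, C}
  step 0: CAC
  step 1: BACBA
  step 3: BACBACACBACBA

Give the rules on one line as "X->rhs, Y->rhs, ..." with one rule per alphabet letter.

  step 0 ⇒ step 1: CAC ⇒ BA·C·BA
    A ↦ C
    C ↦ BA
    B ↦ CA  (constrained at step 1)

A->C, B->CA, C->BA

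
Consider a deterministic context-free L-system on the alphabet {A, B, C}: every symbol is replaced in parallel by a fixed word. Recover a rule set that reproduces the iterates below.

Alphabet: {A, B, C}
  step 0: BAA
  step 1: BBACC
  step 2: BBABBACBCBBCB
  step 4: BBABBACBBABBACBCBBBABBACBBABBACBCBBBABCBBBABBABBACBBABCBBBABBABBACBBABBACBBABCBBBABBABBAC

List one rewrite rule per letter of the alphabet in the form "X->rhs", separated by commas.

  step 1 ⇒ step 2: BBACC ⇒ BBA·BBA·C·BCB·BCB
    A ↦ C
    B ↦ BBA
    C ↦ BCB

A->C, B->BBA, C->BCB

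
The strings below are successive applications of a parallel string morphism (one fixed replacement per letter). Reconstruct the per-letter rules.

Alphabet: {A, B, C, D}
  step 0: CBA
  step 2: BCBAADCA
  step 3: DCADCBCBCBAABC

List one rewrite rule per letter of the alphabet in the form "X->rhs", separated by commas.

A->BC, B->DC, C->A, D->BA

  step 2 ⇒ step 3: BCBAADCA ⇒ DC·A·DC·BC·BC·BA·A·BC
    A ↦ BC
    B ↦ DC
    C ↦ A
    D ↦ BA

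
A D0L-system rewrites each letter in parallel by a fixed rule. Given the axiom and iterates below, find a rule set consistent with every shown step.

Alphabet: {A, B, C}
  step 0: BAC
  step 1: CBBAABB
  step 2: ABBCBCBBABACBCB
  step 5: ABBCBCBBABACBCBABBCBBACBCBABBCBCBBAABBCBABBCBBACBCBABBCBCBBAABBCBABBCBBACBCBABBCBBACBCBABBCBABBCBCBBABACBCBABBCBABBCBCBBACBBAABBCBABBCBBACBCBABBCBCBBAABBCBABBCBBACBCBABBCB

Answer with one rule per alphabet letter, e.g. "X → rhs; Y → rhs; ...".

A->BA, B->CB, C->ABB

  step 1 ⇒ step 2: CBBAABB ⇒ ABB·CB·CB·BA·BA·CB·CB
    A ↦ BA
    B ↦ CB
    C ↦ ABB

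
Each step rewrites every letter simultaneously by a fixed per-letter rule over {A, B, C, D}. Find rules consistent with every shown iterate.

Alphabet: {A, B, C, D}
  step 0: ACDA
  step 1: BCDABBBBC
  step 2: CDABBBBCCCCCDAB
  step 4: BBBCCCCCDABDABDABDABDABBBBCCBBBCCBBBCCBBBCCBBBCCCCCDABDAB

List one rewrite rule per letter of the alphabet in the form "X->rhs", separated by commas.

A->BC, B->C, C->DAB, D->BB

  step 1 ⇒ step 2: BCDABBBBC ⇒ C·DAB·BB·BC·C·C·C·C·DAB
    A ↦ BC
    B ↦ C
    C ↦ DAB
    D ↦ BB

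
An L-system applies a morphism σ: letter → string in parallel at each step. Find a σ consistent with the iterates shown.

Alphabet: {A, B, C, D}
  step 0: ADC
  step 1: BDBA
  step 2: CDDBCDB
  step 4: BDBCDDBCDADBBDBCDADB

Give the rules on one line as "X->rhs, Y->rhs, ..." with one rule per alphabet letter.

  step 1 ⇒ step 2: BDBA ⇒ CD·DB·CD·B
    A ↦ B
    B ↦ CD
    D ↦ DB
  step 0 ⇒ step 1: ADC ⇒ B·DB·A
    C ↦ A

A->B, B->CD, C->A, D->DB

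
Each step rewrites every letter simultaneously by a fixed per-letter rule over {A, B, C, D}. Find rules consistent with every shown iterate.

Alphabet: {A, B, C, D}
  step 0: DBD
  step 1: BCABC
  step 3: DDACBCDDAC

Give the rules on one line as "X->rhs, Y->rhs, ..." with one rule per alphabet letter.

A->D, B->A, C->AC, D->BC

  step 0 ⇒ step 1: DBD ⇒ BC·A·BC
    B ↦ A
    D ↦ BC
    A ↦ D  (constrained at step 1)
    C ↦ AC  (constrained at step 1)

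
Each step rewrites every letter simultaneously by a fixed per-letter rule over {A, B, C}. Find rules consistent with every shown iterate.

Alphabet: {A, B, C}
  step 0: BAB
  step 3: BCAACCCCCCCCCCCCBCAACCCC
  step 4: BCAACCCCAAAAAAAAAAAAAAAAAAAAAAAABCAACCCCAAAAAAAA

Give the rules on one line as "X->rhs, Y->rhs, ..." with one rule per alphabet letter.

A->CC, B->BC, C->AA

  step 3 ⇒ step 4: BCAACCCCCCCCCCCCBCAACCCC ⇒ BC·AA·CC·CC·AA·AA·AA·AA·AA·AA·AA·AA·AA·AA·AA·AA·BC·AA·CC·CC·AA·AA·AA·AA
    A ↦ CC
    B ↦ BC
    C ↦ AA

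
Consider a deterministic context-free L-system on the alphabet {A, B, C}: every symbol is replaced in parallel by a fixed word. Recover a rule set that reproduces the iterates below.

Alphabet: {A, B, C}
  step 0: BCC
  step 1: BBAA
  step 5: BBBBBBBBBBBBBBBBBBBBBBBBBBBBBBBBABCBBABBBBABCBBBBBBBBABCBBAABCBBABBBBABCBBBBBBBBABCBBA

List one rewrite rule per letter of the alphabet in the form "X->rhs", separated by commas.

A->ABC, B->BB, C->A

  step 0 ⇒ step 1: BCC ⇒ BB·A·A
    B ↦ BB
    C ↦ A
    A ↦ ABC  (constrained at step 1)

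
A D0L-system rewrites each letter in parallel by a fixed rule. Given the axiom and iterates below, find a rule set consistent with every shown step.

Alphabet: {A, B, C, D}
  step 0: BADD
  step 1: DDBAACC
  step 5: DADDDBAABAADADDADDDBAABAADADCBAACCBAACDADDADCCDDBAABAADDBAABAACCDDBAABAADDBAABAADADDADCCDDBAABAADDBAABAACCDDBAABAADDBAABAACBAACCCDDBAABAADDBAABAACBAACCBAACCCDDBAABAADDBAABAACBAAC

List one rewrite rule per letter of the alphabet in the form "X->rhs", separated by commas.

  step 0 ⇒ step 1: BADD ⇒ DD·BAA·C·C
    A ↦ BAA
    B ↦ DD
    D ↦ C
    C ↦ DAD  (constrained at step 1)

A->BAA, B->DD, C->DAD, D->C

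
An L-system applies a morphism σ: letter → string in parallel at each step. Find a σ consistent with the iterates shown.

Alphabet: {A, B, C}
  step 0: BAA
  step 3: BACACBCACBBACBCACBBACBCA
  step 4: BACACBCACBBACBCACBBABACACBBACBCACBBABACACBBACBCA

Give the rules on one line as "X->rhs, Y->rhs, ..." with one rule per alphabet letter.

  step 3 ⇒ step 4: BACACBCACBBACBCACBBACBCA ⇒ BA·CA·CB·CA·CB·BA·CB·CA·CB·BA·BA·CA·CB·BA·CB·CA·CB·BA·BA·CA·CB·BA·CB·CA
    A ↦ CA
    B ↦ BA
    C ↦ CB

A->CA, B->BA, C->CB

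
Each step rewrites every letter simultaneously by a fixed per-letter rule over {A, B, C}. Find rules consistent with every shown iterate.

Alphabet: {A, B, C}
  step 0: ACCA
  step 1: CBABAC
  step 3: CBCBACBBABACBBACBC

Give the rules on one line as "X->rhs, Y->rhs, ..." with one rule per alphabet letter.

  step 0 ⇒ step 1: ACCA ⇒ C·BA·BA·C
    A ↦ C
    C ↦ BA
    B ↦ CB  (constrained at step 1)

A->C, B->CB, C->BA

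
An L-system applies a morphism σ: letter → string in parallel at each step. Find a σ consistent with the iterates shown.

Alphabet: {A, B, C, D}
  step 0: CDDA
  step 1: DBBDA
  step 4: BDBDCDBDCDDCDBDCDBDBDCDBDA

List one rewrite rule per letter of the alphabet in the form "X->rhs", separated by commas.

A->DA, B->DCD, C->D, D->B

  step 0 ⇒ step 1: CDDA ⇒ D·B·B·DA
    A ↦ DA
    C ↦ D
    D ↦ B
    B ↦ DCD  (constrained at step 1)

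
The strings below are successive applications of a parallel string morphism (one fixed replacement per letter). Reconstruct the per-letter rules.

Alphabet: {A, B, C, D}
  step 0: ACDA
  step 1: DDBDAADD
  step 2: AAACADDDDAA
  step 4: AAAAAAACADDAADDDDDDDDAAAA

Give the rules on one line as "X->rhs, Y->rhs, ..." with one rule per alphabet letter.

A->DD, B->AC, C->BDA, D->A

  step 1 ⇒ step 2: DDBDAADD ⇒ A·A·AC·A·DD·DD·A·A
    A ↦ DD
    B ↦ AC
    D ↦ A
  step 0 ⇒ step 1: ACDA ⇒ DD·BDA·A·DD
    C ↦ BDA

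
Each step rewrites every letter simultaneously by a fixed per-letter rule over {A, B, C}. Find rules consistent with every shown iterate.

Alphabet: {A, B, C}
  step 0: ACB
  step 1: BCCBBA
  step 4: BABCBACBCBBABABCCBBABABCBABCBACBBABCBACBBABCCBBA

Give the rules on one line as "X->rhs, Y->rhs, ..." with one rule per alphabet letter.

  step 0 ⇒ step 1: ACB ⇒ BC·CB·BA
    A ↦ BC
    B ↦ BA
    C ↦ CB

A->BC, B->BA, C->CB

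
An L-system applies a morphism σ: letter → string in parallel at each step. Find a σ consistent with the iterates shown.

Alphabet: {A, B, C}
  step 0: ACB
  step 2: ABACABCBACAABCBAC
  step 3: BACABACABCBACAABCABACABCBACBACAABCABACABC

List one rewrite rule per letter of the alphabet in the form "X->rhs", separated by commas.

A->BAC, B->A, C->ABC

  step 2 ⇒ step 3: ABACABCBACAABCBAC ⇒ BAC·A·BAC·ABC·BAC·A·ABC·A·BAC·ABC·BAC·BAC·A·ABC·A·BAC·ABC
    A ↦ BAC
    B ↦ A
    C ↦ ABC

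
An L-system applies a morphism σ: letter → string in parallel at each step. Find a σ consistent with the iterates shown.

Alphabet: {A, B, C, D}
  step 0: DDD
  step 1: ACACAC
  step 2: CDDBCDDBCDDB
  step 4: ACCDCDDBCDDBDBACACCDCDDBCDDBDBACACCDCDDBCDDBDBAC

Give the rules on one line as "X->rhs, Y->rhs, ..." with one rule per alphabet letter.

A->CD, B->CD, C->DB, D->AC

  step 1 ⇒ step 2: ACACAC ⇒ CD·DB·CD·DB·CD·DB
    A ↦ CD
    C ↦ DB
    B ↦ CD  (constrained at step 2)
  step 0 ⇒ step 1: DDD ⇒ AC·AC·AC
    D ↦ AC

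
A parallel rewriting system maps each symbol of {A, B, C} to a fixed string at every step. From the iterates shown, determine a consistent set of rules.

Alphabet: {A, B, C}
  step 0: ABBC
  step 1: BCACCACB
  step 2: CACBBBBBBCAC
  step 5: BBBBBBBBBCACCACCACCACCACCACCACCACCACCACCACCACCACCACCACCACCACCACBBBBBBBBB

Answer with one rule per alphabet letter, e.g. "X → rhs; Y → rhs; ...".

  step 1 ⇒ step 2: BCACCACB ⇒ CAC·B·B·B·B·B·B·CAC
    A ↦ B
    B ↦ CAC
    C ↦ B

A->B, B->CAC, C->B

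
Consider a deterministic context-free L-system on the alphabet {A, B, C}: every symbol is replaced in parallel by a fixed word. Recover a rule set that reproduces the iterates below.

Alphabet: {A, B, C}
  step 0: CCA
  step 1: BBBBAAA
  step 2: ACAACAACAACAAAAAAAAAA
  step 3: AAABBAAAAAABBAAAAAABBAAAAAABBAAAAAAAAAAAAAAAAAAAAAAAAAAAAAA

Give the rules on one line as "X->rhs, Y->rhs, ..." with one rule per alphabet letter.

  step 2 ⇒ step 3: ACAACAACAACAAAAAAAAAA ⇒ AAA·BB·AAA·AAA·BB·AAA·AAA·BB·AAA·AAA·BB·AAA·AAA·AAA·AAA·AAA·AAA·AAA·AAA·AAA·AAA
    A ↦ AAA
    C ↦ BB
  step 1 ⇒ step 2: BBBBAAA ⇒ ACA·ACA·ACA·ACA·AAA·AAA·AAA
    B ↦ ACA

A->AAA, B->ACA, C->BB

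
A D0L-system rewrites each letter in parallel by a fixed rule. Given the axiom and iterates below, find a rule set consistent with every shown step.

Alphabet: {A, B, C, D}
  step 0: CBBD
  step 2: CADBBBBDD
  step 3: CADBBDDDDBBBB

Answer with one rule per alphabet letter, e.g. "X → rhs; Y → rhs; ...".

A->D, B->D, C->CA, D->BB

  step 2 ⇒ step 3: CADBBBBDD ⇒ CA·D·BB·D·D·D·D·BB·BB
    A ↦ D
    B ↦ D
    C ↦ CA
    D ↦ BB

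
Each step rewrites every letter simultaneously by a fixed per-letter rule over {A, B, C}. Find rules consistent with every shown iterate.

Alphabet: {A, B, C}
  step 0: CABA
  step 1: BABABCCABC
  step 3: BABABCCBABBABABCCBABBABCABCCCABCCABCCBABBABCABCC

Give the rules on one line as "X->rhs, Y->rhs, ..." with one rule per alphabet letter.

A->ABC, B->C, C->BAB

  step 0 ⇒ step 1: CABA ⇒ BAB·ABC·C·ABC
    A ↦ ABC
    B ↦ C
    C ↦ BAB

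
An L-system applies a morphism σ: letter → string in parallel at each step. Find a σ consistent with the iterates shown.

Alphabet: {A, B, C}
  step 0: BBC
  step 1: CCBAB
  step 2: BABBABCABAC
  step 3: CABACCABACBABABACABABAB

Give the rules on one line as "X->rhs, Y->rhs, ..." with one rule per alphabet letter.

A->ABA, B->C, C->BAB

  step 2 ⇒ step 3: BABBABCABAC ⇒ C·ABA·C·C·ABA·C·BAB·ABA·C·ABA·BAB
    A ↦ ABA
    B ↦ C
    C ↦ BAB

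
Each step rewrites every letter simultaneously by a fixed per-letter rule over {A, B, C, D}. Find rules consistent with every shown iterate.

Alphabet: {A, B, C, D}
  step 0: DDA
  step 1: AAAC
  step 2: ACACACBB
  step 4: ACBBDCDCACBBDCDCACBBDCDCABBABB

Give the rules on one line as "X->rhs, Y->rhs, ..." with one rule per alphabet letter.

A->AC, B->DC, C->BB, D->A

  step 1 ⇒ step 2: AAAC ⇒ AC·AC·AC·BB
    A ↦ AC
    C ↦ BB
    B ↦ DC  (constrained at step 2)
  step 0 ⇒ step 1: DDA ⇒ A·A·AC
    D ↦ A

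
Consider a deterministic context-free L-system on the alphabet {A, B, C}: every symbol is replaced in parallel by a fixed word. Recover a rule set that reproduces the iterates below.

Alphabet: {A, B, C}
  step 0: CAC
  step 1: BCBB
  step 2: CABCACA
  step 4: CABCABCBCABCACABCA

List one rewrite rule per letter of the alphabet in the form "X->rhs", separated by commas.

A->CB, B->CA, C->B

  step 1 ⇒ step 2: BCBB ⇒ CA·B·CA·CA
    B ↦ CA
    C ↦ B
  step 0 ⇒ step 1: CAC ⇒ B·CB·B
    A ↦ CB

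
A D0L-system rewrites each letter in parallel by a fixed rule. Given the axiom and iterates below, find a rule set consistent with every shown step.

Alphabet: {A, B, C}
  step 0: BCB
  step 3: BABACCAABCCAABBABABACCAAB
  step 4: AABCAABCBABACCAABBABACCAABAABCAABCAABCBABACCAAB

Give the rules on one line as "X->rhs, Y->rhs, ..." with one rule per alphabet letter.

A->C, B->AAB, C->BA

  step 3 ⇒ step 4: BABACCAABCCAABBABABACCAAB ⇒ AAB·C·AAB·C·BA·BA·C·C·AAB·BA·BA·C·C·AAB·AAB·C·AAB·C·AAB·C·BA·BA·C·C·AAB
    A ↦ C
    B ↦ AAB
    C ↦ BA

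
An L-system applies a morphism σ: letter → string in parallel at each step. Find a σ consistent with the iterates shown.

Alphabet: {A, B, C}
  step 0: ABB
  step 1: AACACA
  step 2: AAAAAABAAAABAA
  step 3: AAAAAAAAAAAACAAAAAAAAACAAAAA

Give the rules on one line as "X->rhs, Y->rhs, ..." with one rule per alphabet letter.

  step 2 ⇒ step 3: AAAAAABAAAABAA ⇒ AA·AA·AA·AA·AA·AA·CA·AA·AA·AA·AA·CA·AA·AA
    A ↦ AA
    B ↦ CA
  step 1 ⇒ step 2: AACACA ⇒ AA·AA·AAB·AA·AAB·AA
    C ↦ AAB

A->AA, B->CA, C->AAB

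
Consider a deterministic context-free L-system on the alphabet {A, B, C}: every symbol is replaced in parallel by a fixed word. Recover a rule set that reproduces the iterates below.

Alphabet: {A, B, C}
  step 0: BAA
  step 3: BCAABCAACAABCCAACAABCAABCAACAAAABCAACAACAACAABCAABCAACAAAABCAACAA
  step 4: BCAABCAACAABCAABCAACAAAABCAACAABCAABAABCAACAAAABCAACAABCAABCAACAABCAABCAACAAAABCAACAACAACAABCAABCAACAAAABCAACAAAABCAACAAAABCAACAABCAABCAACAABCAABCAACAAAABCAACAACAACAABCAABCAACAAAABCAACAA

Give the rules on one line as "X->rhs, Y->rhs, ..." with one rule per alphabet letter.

A->CAA, B->BC, C->AAB

  step 3 ⇒ step 4: BCAABCAACAABCCAACAABCAABCAACAAAABCAACAACAACAABCAABCAACAAAABCAACAA ⇒ BC·AAB·CAA·CAA·BC·AAB·CAA·CAA·AAB·CAA·CAA·BC·AAB·AAB·CAA·CAA·AAB·CAA·CAA·BC·AAB·CAA·CAA·BC·AAB·CAA·CAA·AAB·CAA·CAA·CAA·CAA·BC·AAB·CAA·CAA·AAB·CAA·CAA·AAB·CAA·CAA·AAB·CAA·CAA·BC·AAB·CAA·CAA·BC·AAB·CAA·CAA·AAB·CAA·CAA·CAA·CAA·BC·AAB·CAA·CAA·AAB·CAA·CAA
    A ↦ CAA
    B ↦ BC
    C ↦ AAB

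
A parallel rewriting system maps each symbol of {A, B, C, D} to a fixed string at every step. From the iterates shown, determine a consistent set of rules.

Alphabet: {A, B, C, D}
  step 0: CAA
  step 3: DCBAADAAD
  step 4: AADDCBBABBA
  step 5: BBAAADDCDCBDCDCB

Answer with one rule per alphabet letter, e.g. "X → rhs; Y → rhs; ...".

A->B, B->DC, C->AD, D->A

  step 4 ⇒ step 5: AADDCBBABBA ⇒ B·B·A·A·AD·DC·DC·B·DC·DC·B
    A ↦ B
    B ↦ DC
    C ↦ AD
    D ↦ A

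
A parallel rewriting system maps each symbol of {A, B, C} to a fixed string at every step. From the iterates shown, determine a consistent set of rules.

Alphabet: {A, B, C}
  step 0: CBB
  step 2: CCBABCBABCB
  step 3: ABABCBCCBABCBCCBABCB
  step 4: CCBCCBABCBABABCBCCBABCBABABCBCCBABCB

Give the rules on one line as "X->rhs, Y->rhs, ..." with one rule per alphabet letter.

  step 3 ⇒ step 4: ABABCBCCBABCBCCBABCB ⇒ C·CB·C·CB·AB·CB·AB·AB·CB·C·CB·AB·CB·AB·AB·CB·C·CB·AB·CB
    A ↦ C
    B ↦ CB
    C ↦ AB

A->C, B->CB, C->AB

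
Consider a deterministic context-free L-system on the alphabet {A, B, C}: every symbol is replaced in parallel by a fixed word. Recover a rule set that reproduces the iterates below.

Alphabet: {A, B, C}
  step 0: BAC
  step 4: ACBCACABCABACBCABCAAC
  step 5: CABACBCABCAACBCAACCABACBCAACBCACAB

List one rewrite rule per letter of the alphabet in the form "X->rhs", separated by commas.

  step 4 ⇒ step 5: ACBCACABCABACBCABCAAC ⇒ CA·B·AC·B·CA·B·CA·AC·B·CA·AC·CA·B·AC·B·CA·AC·B·CA·CA·B
    A ↦ CA
    B ↦ AC
    C ↦ B

A->CA, B->AC, C->B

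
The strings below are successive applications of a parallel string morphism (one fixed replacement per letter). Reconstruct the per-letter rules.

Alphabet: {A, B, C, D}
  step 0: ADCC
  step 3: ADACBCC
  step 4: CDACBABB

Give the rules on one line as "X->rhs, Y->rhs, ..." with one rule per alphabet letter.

A->C, B->A, C->B, D->DA

  step 3 ⇒ step 4: ADACBCC ⇒ C·DA·C·B·A·B·B
    A ↦ C
    B ↦ A
    C ↦ B
    D ↦ DA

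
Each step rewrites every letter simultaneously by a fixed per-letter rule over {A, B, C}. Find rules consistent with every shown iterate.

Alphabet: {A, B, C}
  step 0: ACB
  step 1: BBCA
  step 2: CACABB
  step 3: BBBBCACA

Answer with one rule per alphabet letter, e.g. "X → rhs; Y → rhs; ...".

A->B, B->CA, C->B

  step 2 ⇒ step 3: CACABB ⇒ B·B·B·B·CA·CA
    A ↦ B
    B ↦ CA
    C ↦ B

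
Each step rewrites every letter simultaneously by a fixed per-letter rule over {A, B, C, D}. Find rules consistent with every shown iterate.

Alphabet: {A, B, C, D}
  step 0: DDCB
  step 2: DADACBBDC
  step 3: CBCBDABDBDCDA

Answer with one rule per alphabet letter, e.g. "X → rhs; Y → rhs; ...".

A->B, B->BD, C->DA, D->C

  step 2 ⇒ step 3: DADACBBDC ⇒ C·B·C·B·DA·BD·BD·C·DA
    A ↦ B
    B ↦ BD
    C ↦ DA
    D ↦ C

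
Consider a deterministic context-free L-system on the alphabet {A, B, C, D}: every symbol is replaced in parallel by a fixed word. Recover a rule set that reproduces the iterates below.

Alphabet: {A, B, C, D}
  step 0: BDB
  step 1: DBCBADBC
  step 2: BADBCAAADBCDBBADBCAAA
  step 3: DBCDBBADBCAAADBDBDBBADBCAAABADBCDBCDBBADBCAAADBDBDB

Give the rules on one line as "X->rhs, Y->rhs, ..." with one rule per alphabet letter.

A->DB, B->DBC, C->AAA, D->BA

  step 2 ⇒ step 3: BADBCAAADBCDBBADBCAAA ⇒ DBC·DB·BA·DBC·AAA·DB·DB·DB·BA·DBC·AAA·BA·DBC·DBC·DB·BA·DBC·AAA·DB·DB·DB
    A ↦ DB
    B ↦ DBC
    C ↦ AAA
    D ↦ BA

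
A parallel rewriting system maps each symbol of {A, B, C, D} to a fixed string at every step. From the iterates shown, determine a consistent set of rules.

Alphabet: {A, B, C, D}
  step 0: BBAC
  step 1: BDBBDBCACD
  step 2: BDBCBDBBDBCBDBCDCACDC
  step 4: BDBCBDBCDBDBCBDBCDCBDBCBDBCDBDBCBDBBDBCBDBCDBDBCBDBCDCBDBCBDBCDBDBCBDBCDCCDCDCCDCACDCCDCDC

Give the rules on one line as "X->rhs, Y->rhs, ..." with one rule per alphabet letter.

A->CA, B->BDB, C->CD, D->C

  step 1 ⇒ step 2: BDBBDBCACD ⇒ BDB·C·BDB·BDB·C·BDB·CD·CA·CD·C
    A ↦ CA
    B ↦ BDB
    C ↦ CD
    D ↦ C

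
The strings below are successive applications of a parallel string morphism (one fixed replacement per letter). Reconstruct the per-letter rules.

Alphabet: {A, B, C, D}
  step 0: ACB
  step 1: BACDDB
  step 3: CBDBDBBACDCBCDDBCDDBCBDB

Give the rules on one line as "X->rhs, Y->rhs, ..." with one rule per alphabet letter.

  step 0 ⇒ step 1: ACB ⇒ BA·CD·DB
    A ↦ BA
    B ↦ DB
    C ↦ CD
    D ↦ CB  (constrained at step 1)

A->BA, B->DB, C->CD, D->CB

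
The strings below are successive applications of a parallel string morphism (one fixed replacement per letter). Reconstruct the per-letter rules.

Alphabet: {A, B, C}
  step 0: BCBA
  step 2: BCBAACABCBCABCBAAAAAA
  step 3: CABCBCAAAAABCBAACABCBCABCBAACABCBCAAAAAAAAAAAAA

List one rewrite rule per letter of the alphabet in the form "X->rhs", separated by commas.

  step 2 ⇒ step 3: BCBAACABCBCABCBAAAAAA ⇒ CA·BCB·CA·AA·AA·BCB·AA·CA·BCB·CA·BCB·AA·CA·BCB·CA·AA·AA·AA·AA·AA·AA
    A ↦ AA
    B ↦ CA
    C ↦ BCB

A->AA, B->CA, C->BCB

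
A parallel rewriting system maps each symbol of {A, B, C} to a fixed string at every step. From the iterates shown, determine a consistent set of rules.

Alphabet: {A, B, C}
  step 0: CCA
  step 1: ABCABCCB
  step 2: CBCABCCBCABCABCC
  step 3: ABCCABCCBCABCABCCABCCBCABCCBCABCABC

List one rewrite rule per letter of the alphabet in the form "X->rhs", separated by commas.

  step 2 ⇒ step 3: CBCABCCBCABCABCC ⇒ ABC·C·ABC·CB·C·ABC·ABC·C·ABC·CB·C·ABC·CB·C·ABC·ABC
    A ↦ CB
    B ↦ C
    C ↦ ABC

A->CB, B->C, C->ABC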